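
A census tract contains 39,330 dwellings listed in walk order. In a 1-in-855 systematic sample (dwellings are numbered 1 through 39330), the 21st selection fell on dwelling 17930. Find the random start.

830

k = 855
r = 17930 − (21−1)×855 = 17930 − 17100 = 830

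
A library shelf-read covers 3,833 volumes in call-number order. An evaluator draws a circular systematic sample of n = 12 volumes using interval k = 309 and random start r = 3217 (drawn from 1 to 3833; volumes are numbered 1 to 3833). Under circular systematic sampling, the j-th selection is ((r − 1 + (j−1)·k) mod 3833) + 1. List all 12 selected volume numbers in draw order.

3217, 3526, 2, 311, 620, 929, 1238, 1547, 1856, 2165, 2474, 2783

Selection 1: 3217
Selection 2: 3217 + 309 = 3526
Selection 3: 3526 + 309 = 3835 → 3835 − 3833 = 2
Selection 4: 2 + 309 = 311
Selection 5: 311 + 309 = 620
Selection 6: 620 + 309 = 929
Selection 7: 929 + 309 = 1238
Selection 8: 1238 + 309 = 1547
Selection 9: 1547 + 309 = 1856
Selection 10: 1856 + 309 = 2165
Selection 11: 2165 + 309 = 2474
Selection 12: 2474 + 309 = 2783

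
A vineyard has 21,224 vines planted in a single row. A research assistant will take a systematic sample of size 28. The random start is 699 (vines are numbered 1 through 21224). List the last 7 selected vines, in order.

k = N/n = 21224/28 = 758
22nd selection = 699 + 21×758 = 16617
23rd: 16617 + 758 = 17375
24th: 17375 + 758 = 18133
25th: 18133 + 758 = 18891
26th: 18891 + 758 = 19649
27th: 19649 + 758 = 20407
28th: 20407 + 758 = 21165

16617, 17375, 18133, 18891, 19649, 20407, 21165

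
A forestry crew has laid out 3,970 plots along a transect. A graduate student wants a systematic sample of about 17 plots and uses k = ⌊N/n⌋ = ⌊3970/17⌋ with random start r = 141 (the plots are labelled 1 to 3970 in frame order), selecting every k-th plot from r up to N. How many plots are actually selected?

k = ⌊3970/17⌋ = 233
Achieved size = ⌊(3970 − 141)/233⌋ + 1 = ⌊3829/233⌋ + 1 = 16 + 1 = 17
(last selection: 141 + 16×233 = 3869 ≤ 3970; next would be 4102 > 3970)

17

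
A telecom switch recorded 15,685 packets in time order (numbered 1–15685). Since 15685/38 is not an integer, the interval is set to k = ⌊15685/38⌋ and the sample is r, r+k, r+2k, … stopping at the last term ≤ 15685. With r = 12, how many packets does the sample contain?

39

k = ⌊15685/38⌋ = 412
Achieved size = ⌊(15685 − 12)/412⌋ + 1 = ⌊15673/412⌋ + 1 = 38 + 1 = 39
(last selection: 12 + 38×412 = 15668 ≤ 15685; next would be 16080 > 15685)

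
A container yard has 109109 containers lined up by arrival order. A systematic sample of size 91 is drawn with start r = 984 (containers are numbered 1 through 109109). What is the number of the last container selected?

108894

k = 109109/91 = 1199
91st selection = r + (91−1)·k = 984 + 90×1199 = 984 + 107910 = 108894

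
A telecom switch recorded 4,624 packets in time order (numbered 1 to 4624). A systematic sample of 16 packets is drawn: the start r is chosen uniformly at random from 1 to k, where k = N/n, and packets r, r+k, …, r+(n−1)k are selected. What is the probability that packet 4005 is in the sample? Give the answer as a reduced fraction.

1/289

k = 4624/16 = 289.
Packet 4005 is selected iff r ≡ 4005 (mod 289); exactly one such r in {1,…,289}.
Inclusion probability = 1/289.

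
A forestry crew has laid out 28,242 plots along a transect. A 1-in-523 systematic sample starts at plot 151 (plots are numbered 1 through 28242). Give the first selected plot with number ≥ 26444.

k = 523
Steps past start: ⌈(26444 − 151)/523⌉ = ⌈26293/523⌉ = 51
Selected plot: 151 + 51×523 = 26824

26824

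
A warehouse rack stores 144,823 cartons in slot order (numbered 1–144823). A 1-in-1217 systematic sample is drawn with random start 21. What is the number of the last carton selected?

143627

k = 1217
119th selection = r + (119−1)·k = 21 + 118×1217 = 21 + 143606 = 143627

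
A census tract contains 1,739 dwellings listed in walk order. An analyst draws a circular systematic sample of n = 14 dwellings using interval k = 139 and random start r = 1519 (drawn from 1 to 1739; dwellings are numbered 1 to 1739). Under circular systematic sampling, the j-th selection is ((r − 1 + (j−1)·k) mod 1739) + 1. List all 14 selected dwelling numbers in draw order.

1519, 1658, 58, 197, 336, 475, 614, 753, 892, 1031, 1170, 1309, 1448, 1587

Selection 1: 1519
Selection 2: 1519 + 139 = 1658
Selection 3: 1658 + 139 = 1797 → 1797 − 1739 = 58
Selection 4: 58 + 139 = 197
Selection 5: 197 + 139 = 336
Selection 6: 336 + 139 = 475
Selection 7: 475 + 139 = 614
Selection 8: 614 + 139 = 753
Selection 9: 753 + 139 = 892
Selection 10: 892 + 139 = 1031
Selection 11: 1031 + 139 = 1170
Selection 12: 1170 + 139 = 1309
Selection 13: 1309 + 139 = 1448
Selection 14: 1448 + 139 = 1587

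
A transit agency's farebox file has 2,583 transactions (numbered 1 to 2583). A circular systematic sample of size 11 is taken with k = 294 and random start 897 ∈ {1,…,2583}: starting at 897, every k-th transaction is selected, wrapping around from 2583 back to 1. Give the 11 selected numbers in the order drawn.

897, 1191, 1485, 1779, 2073, 2367, 78, 372, 666, 960, 1254

Selection 1: 897
Selection 2: 897 + 294 = 1191
Selection 3: 1191 + 294 = 1485
Selection 4: 1485 + 294 = 1779
Selection 5: 1779 + 294 = 2073
Selection 6: 2073 + 294 = 2367
Selection 7: 2367 + 294 = 2661 → 2661 − 2583 = 78
Selection 8: 78 + 294 = 372
Selection 9: 372 + 294 = 666
Selection 10: 666 + 294 = 960
Selection 11: 960 + 294 = 1254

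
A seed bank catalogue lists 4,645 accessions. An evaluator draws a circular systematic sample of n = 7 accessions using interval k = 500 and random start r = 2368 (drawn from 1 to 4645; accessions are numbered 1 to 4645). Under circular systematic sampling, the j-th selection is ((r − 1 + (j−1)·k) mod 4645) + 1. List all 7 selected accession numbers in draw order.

Selection 1: 2368
Selection 2: 2368 + 500 = 2868
Selection 3: 2868 + 500 = 3368
Selection 4: 3368 + 500 = 3868
Selection 5: 3868 + 500 = 4368
Selection 6: 4368 + 500 = 4868 → 4868 − 4645 = 223
Selection 7: 223 + 500 = 723

2368, 2868, 3368, 3868, 4368, 223, 723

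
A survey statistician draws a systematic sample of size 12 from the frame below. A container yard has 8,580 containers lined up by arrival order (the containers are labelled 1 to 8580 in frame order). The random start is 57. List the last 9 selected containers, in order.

2202, 2917, 3632, 4347, 5062, 5777, 6492, 7207, 7922

k = N/n = 8580/12 = 715
4th selection = 57 + 3×715 = 2202
5th: 2202 + 715 = 2917
6th: 2917 + 715 = 3632
7th: 3632 + 715 = 4347
8th: 4347 + 715 = 5062
9th: 5062 + 715 = 5777
10th: 5777 + 715 = 6492
11th: 6492 + 715 = 7207
12th: 7207 + 715 = 7922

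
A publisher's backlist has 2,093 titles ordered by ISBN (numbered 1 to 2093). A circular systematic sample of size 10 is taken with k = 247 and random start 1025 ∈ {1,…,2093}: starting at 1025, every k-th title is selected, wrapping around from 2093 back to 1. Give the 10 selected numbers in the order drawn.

1025, 1272, 1519, 1766, 2013, 167, 414, 661, 908, 1155

Selection 1: 1025
Selection 2: 1025 + 247 = 1272
Selection 3: 1272 + 247 = 1519
Selection 4: 1519 + 247 = 1766
Selection 5: 1766 + 247 = 2013
Selection 6: 2013 + 247 = 2260 → 2260 − 2093 = 167
Selection 7: 167 + 247 = 414
Selection 8: 414 + 247 = 661
Selection 9: 661 + 247 = 908
Selection 10: 908 + 247 = 1155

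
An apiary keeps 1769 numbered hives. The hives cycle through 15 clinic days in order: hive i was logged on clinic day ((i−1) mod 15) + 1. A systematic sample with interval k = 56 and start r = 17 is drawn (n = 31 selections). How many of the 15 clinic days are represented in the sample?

15

Consecutive selections differ by k = 56, so their clinic day numbers differ by 56 mod 15 = 11.
gcd(56, 15) = 1, so the sample visits 15/1 = 15 distinct residues mod 15.
Start 17 is clinic day 2; the clinic days hit are 1, 2, 3, 4, 5, 6, 7, 8, 9, 10, 11, 12, 13, 14, 15.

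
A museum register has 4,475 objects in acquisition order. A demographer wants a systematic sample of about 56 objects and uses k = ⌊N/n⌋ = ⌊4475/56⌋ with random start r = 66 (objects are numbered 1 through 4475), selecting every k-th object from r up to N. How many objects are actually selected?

k = ⌊4475/56⌋ = 79
Achieved size = ⌊(4475 − 66)/79⌋ + 1 = ⌊4409/79⌋ + 1 = 55 + 1 = 56
(last selection: 66 + 55×79 = 4411 ≤ 4475; next would be 4490 > 4475)

56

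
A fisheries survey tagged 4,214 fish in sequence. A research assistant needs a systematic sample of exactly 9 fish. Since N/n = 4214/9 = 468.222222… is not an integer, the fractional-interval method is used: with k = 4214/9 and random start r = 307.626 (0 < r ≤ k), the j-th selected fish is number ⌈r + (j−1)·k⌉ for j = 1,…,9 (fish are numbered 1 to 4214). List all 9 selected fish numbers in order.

j=1: r + 0k = 307.626 → ⌈·⌉ = 308
j=2: r + 1k = 775.848222… → ⌈·⌉ = 776
j=3: r + 2k = 1244.070444… → ⌈·⌉ = 1245
j=4: r + 3k = 1712.292666… → ⌈·⌉ = 1713
j=5: r + 4k = 2180.514888… → ⌈·⌉ = 2181
j=6: r + 5k = 2648.737111… → ⌈·⌉ = 2649
j=7: r + 6k = 3116.959333… → ⌈·⌉ = 3117
j=8: r + 7k = 3585.181555… → ⌈·⌉ = 3586
j=9: r + 8k = 4053.403777… → ⌈·⌉ = 4054

308, 776, 1245, 1713, 2181, 2649, 3117, 3586, 4054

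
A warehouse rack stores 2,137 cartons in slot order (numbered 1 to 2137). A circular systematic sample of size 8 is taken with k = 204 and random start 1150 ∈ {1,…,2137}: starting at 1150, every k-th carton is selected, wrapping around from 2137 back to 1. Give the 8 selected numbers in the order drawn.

1150, 1354, 1558, 1762, 1966, 33, 237, 441

Selection 1: 1150
Selection 2: 1150 + 204 = 1354
Selection 3: 1354 + 204 = 1558
Selection 4: 1558 + 204 = 1762
Selection 5: 1762 + 204 = 1966
Selection 6: 1966 + 204 = 2170 → 2170 − 2137 = 33
Selection 7: 33 + 204 = 237
Selection 8: 237 + 204 = 441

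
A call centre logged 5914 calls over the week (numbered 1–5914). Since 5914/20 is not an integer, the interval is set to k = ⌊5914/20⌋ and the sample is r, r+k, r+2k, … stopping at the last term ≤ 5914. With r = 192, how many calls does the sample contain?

20

k = ⌊5914/20⌋ = 295
Achieved size = ⌊(5914 − 192)/295⌋ + 1 = ⌊5722/295⌋ + 1 = 19 + 1 = 20
(last selection: 192 + 19×295 = 5797 ≤ 5914; next would be 6092 > 5914)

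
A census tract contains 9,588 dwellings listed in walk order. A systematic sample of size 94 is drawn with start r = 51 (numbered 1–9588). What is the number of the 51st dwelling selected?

5151

k = 9588/94 = 102
51st selection = r + (51−1)·k = 51 + 50×102 = 51 + 5100 = 5151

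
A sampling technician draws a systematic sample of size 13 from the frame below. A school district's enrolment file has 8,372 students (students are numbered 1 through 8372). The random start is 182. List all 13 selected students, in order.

182, 826, 1470, 2114, 2758, 3402, 4046, 4690, 5334, 5978, 6622, 7266, 7910

k = N/n = 8372/13 = 644
student 1: 182
student 2: 182 + 644 = 826
student 3: 826 + 644 = 1470
student 4: 1470 + 644 = 2114
student 5: 2114 + 644 = 2758
student 6: 2758 + 644 = 3402
student 7: 3402 + 644 = 4046
student 8: 4046 + 644 = 4690
student 9: 4690 + 644 = 5334
student 10: 5334 + 644 = 5978
student 11: 5978 + 644 = 6622
student 12: 6622 + 644 = 7266
student 13: 7266 + 644 = 7910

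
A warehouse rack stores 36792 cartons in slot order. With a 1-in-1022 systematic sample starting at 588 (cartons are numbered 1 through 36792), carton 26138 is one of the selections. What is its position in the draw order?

26

k = 1022
position = (26138 − 588)/1022 + 1 = 25550/1022 + 1 = 25 + 1 = 26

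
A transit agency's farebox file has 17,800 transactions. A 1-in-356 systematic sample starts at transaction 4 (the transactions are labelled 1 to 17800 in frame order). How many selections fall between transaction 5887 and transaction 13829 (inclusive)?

22

k = 356
First selection ≥ 5887: 4 + ⌈(5887−4)/356⌉·356 = 4 + 17×356 = 6056
Last selection ≤ 13829: 4 + ⌊(13829−4)/356⌋·356 = 4 + 38×356 = 13532
Count = 38 − 17 + 1 = 22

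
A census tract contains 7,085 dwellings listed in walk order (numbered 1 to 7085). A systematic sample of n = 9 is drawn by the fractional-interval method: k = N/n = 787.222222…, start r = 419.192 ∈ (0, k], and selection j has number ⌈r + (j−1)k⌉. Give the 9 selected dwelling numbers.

420, 1207, 1994, 2781, 3569, 4356, 5143, 5930, 6717

j=1: r + 0k = 419.192 → ⌈·⌉ = 420
j=2: r + 1k = 1206.414222… → ⌈·⌉ = 1207
j=3: r + 2k = 1993.636444… → ⌈·⌉ = 1994
j=4: r + 3k = 2780.858666… → ⌈·⌉ = 2781
j=5: r + 4k = 3568.080888… → ⌈·⌉ = 3569
j=6: r + 5k = 4355.303111… → ⌈·⌉ = 4356
j=7: r + 6k = 5142.525333… → ⌈·⌉ = 5143
j=8: r + 7k = 5929.747555… → ⌈·⌉ = 5930
j=9: r + 8k = 6716.969777… → ⌈·⌉ = 6717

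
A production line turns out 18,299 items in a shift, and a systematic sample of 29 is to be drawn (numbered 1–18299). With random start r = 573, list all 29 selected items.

k = N/n = 18299/29 = 631
item 1: 573
item 2: 573 + 631 = 1204
item 3: 1204 + 631 = 1835
item 4: 1835 + 631 = 2466
item 5: 2466 + 631 = 3097
item 6: 3097 + 631 = 3728
item 7: 3728 + 631 = 4359
item 8: 4359 + 631 = 4990
item 9: 4990 + 631 = 5621
item 10: 5621 + 631 = 6252
item 11: 6252 + 631 = 6883
item 12: 6883 + 631 = 7514
item 13: 7514 + 631 = 8145
item 14: 8145 + 631 = 8776
item 15: 8776 + 631 = 9407
item 16: 9407 + 631 = 10038
item 17: 10038 + 631 = 10669
item 18: 10669 + 631 = 11300
item 19: 11300 + 631 = 11931
item 20: 11931 + 631 = 12562
item 21: 12562 + 631 = 13193
item 22: 13193 + 631 = 13824
item 23: 13824 + 631 = 14455
item 24: 14455 + 631 = 15086
item 25: 15086 + 631 = 15717
item 26: 15717 + 631 = 16348
item 27: 16348 + 631 = 16979
item 28: 16979 + 631 = 17610
item 29: 17610 + 631 = 18241

573, 1204, 1835, 2466, 3097, 3728, 4359, 4990, 5621, 6252, 6883, 7514, 8145, 8776, 9407, 10038, 10669, 11300, 11931, 12562, 13193, 13824, 14455, 15086, 15717, 16348, 16979, 17610, 18241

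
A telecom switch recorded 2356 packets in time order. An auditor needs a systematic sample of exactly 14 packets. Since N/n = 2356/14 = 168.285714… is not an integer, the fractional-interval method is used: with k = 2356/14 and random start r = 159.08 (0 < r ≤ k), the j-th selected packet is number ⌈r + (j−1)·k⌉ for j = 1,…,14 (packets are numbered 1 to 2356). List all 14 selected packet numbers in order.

160, 328, 496, 664, 833, 1001, 1169, 1338, 1506, 1674, 1842, 2011, 2179, 2347

j=1: r + 0k = 159.08 → ⌈·⌉ = 160
j=2: r + 1k = 327.365714… → ⌈·⌉ = 328
j=3: r + 2k = 495.651428… → ⌈·⌉ = 496
j=4: r + 3k = 663.937142… → ⌈·⌉ = 664
j=5: r + 4k = 832.222857… → ⌈·⌉ = 833
j=6: r + 5k = 1000.508571… → ⌈·⌉ = 1001
j=7: r + 6k = 1168.794285… → ⌈·⌉ = 1169
j=8: r + 7k = 1337.08 → ⌈·⌉ = 1338
j=9: r + 8k = 1505.365714… → ⌈·⌉ = 1506
j=10: r + 9k = 1673.651428… → ⌈·⌉ = 1674
j=11: r + 10k = 1841.937142… → ⌈·⌉ = 1842
j=12: r + 11k = 2010.222857… → ⌈·⌉ = 2011
j=13: r + 12k = 2178.508571… → ⌈·⌉ = 2179
j=14: r + 13k = 2346.794285… → ⌈·⌉ = 2347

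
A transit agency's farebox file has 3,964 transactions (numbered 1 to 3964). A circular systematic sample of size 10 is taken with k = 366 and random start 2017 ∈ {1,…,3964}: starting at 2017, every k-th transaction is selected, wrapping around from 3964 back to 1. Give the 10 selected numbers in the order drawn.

Selection 1: 2017
Selection 2: 2017 + 366 = 2383
Selection 3: 2383 + 366 = 2749
Selection 4: 2749 + 366 = 3115
Selection 5: 3115 + 366 = 3481
Selection 6: 3481 + 366 = 3847
Selection 7: 3847 + 366 = 4213 → 4213 − 3964 = 249
Selection 8: 249 + 366 = 615
Selection 9: 615 + 366 = 981
Selection 10: 981 + 366 = 1347

2017, 2383, 2749, 3115, 3481, 3847, 249, 615, 981, 1347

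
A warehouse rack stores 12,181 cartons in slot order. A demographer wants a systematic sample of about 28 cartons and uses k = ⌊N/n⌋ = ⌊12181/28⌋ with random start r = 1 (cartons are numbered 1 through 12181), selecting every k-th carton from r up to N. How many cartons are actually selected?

k = ⌊12181/28⌋ = 435
Achieved size = ⌊(12181 − 1)/435⌋ + 1 = ⌊12180/435⌋ + 1 = 28 + 1 = 29
(last selection: 1 + 28×435 = 12181 ≤ 12181; next would be 12616 > 12181)

29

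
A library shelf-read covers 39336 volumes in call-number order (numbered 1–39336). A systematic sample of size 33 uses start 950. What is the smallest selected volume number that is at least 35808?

36710

k = 39336/33 = 1192
Steps past start: ⌈(35808 − 950)/1192⌉ = ⌈34858/1192⌉ = 30
Selected volume: 950 + 30×1192 = 36710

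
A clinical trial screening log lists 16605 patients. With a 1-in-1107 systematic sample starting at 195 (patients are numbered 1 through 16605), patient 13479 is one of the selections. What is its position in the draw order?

k = 1107
position = (13479 − 195)/1107 + 1 = 13284/1107 + 1 = 12 + 1 = 13

13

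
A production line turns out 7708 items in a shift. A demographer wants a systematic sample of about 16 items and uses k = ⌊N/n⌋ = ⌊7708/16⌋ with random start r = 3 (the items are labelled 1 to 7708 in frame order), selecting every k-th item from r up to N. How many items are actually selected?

17

k = ⌊7708/16⌋ = 481
Achieved size = ⌊(7708 − 3)/481⌋ + 1 = ⌊7705/481⌋ + 1 = 16 + 1 = 17
(last selection: 3 + 16×481 = 7699 ≤ 7708; next would be 8180 > 7708)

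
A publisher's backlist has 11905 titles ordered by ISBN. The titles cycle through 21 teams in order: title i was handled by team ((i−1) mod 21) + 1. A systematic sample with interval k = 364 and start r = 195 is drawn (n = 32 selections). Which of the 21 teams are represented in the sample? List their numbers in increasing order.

6, 13, 20

Consecutive selections differ by k = 364, so their team numbers differ by 364 mod 21 = 7.
gcd(364, 21) = 7, so the sample visits 21/7 = 3 distinct residues mod 21.
Start 195 is team 6; the teams hit are 6, 13, 20.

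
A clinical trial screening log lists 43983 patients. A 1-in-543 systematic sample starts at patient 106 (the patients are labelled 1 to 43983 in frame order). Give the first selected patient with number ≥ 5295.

k = 543
Steps past start: ⌈(5295 − 106)/543⌉ = ⌈5189/543⌉ = 10
Selected patient: 106 + 10×543 = 5536

5536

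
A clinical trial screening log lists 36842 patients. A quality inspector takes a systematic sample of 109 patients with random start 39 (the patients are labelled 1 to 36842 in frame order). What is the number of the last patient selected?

k = 36842/109 = 338
109th selection = r + (109−1)·k = 39 + 108×338 = 39 + 36504 = 36543

36543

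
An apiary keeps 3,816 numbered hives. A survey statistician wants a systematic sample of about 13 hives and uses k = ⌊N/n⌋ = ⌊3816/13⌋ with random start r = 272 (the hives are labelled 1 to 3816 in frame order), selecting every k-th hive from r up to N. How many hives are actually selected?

13

k = ⌊3816/13⌋ = 293
Achieved size = ⌊(3816 − 272)/293⌋ + 1 = ⌊3544/293⌋ + 1 = 12 + 1 = 13
(last selection: 272 + 12×293 = 3788 ≤ 3816; next would be 4081 > 3816)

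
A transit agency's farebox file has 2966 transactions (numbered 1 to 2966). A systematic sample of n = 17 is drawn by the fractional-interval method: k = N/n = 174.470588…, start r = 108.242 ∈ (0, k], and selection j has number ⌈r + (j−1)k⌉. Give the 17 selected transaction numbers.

109, 283, 458, 632, 807, 981, 1156, 1330, 1505, 1679, 1853, 2028, 2202, 2377, 2551, 2726, 2900

j=1: r + 0k = 108.242 → ⌈·⌉ = 109
j=2: r + 1k = 282.712588… → ⌈·⌉ = 283
j=3: r + 2k = 457.183176… → ⌈·⌉ = 458
j=4: r + 3k = 631.653764… → ⌈·⌉ = 632
j=5: r + 4k = 806.124352… → ⌈·⌉ = 807
j=6: r + 5k = 980.594941… → ⌈·⌉ = 981
j=7: r + 6k = 1155.065529… → ⌈·⌉ = 1156
j=8: r + 7k = 1329.536117… → ⌈·⌉ = 1330
j=9: r + 8k = 1504.006705… → ⌈·⌉ = 1505
j=10: r + 9k = 1678.477294… → ⌈·⌉ = 1679
j=11: r + 10k = 1852.947882… → ⌈·⌉ = 1853
j=12: r + 11k = 2027.418470… → ⌈·⌉ = 2028
j=13: r + 12k = 2201.889058… → ⌈·⌉ = 2202
j=14: r + 13k = 2376.359647… → ⌈·⌉ = 2377
j=15: r + 14k = 2550.830235… → ⌈·⌉ = 2551
j=16: r + 15k = 2725.300823… → ⌈·⌉ = 2726
j=17: r + 16k = 2899.771411… → ⌈·⌉ = 2900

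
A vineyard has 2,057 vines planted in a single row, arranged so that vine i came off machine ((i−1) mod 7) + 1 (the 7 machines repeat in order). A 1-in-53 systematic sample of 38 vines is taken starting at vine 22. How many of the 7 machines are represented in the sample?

Consecutive selections differ by k = 53, so their machine numbers differ by 53 mod 7 = 4.
gcd(53, 7) = 1, so the sample visits 7/1 = 7 distinct residues mod 7.
Start 22 is machine 1; the machines hit are 1, 2, 3, 4, 5, 6, 7.

7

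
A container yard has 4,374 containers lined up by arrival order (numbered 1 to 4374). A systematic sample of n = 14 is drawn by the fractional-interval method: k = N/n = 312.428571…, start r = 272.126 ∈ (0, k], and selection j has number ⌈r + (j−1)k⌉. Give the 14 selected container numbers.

j=1: r + 0k = 272.126 → ⌈·⌉ = 273
j=2: r + 1k = 584.554571… → ⌈·⌉ = 585
j=3: r + 2k = 896.983142… → ⌈·⌉ = 897
j=4: r + 3k = 1209.411714… → ⌈·⌉ = 1210
j=5: r + 4k = 1521.840285… → ⌈·⌉ = 1522
j=6: r + 5k = 1834.268857… → ⌈·⌉ = 1835
j=7: r + 6k = 2146.697428… → ⌈·⌉ = 2147
j=8: r + 7k = 2459.126 → ⌈·⌉ = 2460
j=9: r + 8k = 2771.554571… → ⌈·⌉ = 2772
j=10: r + 9k = 3083.983142… → ⌈·⌉ = 3084
j=11: r + 10k = 3396.411714… → ⌈·⌉ = 3397
j=12: r + 11k = 3708.840285… → ⌈·⌉ = 3709
j=13: r + 12k = 4021.268857… → ⌈·⌉ = 4022
j=14: r + 13k = 4333.697428… → ⌈·⌉ = 4334

273, 585, 897, 1210, 1522, 1835, 2147, 2460, 2772, 3084, 3397, 3709, 4022, 4334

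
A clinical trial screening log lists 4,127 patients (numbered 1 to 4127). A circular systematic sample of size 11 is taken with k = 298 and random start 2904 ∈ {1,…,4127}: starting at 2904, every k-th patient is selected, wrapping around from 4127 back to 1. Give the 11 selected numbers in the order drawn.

2904, 3202, 3500, 3798, 4096, 267, 565, 863, 1161, 1459, 1757

Selection 1: 2904
Selection 2: 2904 + 298 = 3202
Selection 3: 3202 + 298 = 3500
Selection 4: 3500 + 298 = 3798
Selection 5: 3798 + 298 = 4096
Selection 6: 4096 + 298 = 4394 → 4394 − 4127 = 267
Selection 7: 267 + 298 = 565
Selection 8: 565 + 298 = 863
Selection 9: 863 + 298 = 1161
Selection 10: 1161 + 298 = 1459
Selection 11: 1459 + 298 = 1757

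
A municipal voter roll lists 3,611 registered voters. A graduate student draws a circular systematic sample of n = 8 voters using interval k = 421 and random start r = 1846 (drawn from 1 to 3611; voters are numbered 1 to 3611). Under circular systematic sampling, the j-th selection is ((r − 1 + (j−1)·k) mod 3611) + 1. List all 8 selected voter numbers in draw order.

Selection 1: 1846
Selection 2: 1846 + 421 = 2267
Selection 3: 2267 + 421 = 2688
Selection 4: 2688 + 421 = 3109
Selection 5: 3109 + 421 = 3530
Selection 6: 3530 + 421 = 3951 → 3951 − 3611 = 340
Selection 7: 340 + 421 = 761
Selection 8: 761 + 421 = 1182

1846, 2267, 2688, 3109, 3530, 340, 761, 1182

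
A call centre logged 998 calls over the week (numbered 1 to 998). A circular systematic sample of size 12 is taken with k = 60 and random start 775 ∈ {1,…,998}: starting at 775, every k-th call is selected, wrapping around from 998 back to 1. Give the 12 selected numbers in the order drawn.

Selection 1: 775
Selection 2: 775 + 60 = 835
Selection 3: 835 + 60 = 895
Selection 4: 895 + 60 = 955
Selection 5: 955 + 60 = 1015 → 1015 − 998 = 17
Selection 6: 17 + 60 = 77
Selection 7: 77 + 60 = 137
Selection 8: 137 + 60 = 197
Selection 9: 197 + 60 = 257
Selection 10: 257 + 60 = 317
Selection 11: 317 + 60 = 377
Selection 12: 377 + 60 = 437

775, 835, 895, 955, 17, 77, 137, 197, 257, 317, 377, 437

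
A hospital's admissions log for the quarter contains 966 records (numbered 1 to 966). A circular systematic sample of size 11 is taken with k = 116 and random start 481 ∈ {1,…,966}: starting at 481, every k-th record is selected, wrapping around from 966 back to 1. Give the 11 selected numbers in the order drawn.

Selection 1: 481
Selection 2: 481 + 116 = 597
Selection 3: 597 + 116 = 713
Selection 4: 713 + 116 = 829
Selection 5: 829 + 116 = 945
Selection 6: 945 + 116 = 1061 → 1061 − 966 = 95
Selection 7: 95 + 116 = 211
Selection 8: 211 + 116 = 327
Selection 9: 327 + 116 = 443
Selection 10: 443 + 116 = 559
Selection 11: 559 + 116 = 675

481, 597, 713, 829, 945, 95, 211, 327, 443, 559, 675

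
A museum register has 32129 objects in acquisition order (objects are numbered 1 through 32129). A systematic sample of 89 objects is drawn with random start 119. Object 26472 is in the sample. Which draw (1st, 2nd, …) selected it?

74

k = 32129/89 = 361
position = (26472 − 119)/361 + 1 = 26353/361 + 1 = 73 + 1 = 74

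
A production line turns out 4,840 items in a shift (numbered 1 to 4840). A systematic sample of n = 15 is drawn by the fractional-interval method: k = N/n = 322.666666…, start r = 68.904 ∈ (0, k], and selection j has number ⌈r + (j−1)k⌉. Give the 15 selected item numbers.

j=1: r + 0k = 68.904 → ⌈·⌉ = 69
j=2: r + 1k = 391.570666… → ⌈·⌉ = 392
j=3: r + 2k = 714.237333… → ⌈·⌉ = 715
j=4: r + 3k = 1036.904 → ⌈·⌉ = 1037
j=5: r + 4k = 1359.570666… → ⌈·⌉ = 1360
j=6: r + 5k = 1682.237333… → ⌈·⌉ = 1683
j=7: r + 6k = 2004.904 → ⌈·⌉ = 2005
j=8: r + 7k = 2327.570666… → ⌈·⌉ = 2328
j=9: r + 8k = 2650.237333… → ⌈·⌉ = 2651
j=10: r + 9k = 2972.904 → ⌈·⌉ = 2973
j=11: r + 10k = 3295.570666… → ⌈·⌉ = 3296
j=12: r + 11k = 3618.237333… → ⌈·⌉ = 3619
j=13: r + 12k = 3940.904 → ⌈·⌉ = 3941
j=14: r + 13k = 4263.570666… → ⌈·⌉ = 4264
j=15: r + 14k = 4586.237333… → ⌈·⌉ = 4587

69, 392, 715, 1037, 1360, 1683, 2005, 2328, 2651, 2973, 3296, 3619, 3941, 4264, 4587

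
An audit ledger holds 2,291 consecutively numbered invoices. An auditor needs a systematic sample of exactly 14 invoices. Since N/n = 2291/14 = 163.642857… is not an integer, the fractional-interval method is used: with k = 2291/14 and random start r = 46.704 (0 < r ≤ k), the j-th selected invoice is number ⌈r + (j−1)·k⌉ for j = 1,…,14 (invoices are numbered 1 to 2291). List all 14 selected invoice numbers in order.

j=1: r + 0k = 46.704 → ⌈·⌉ = 47
j=2: r + 1k = 210.346857… → ⌈·⌉ = 211
j=3: r + 2k = 373.989714… → ⌈·⌉ = 374
j=4: r + 3k = 537.632571… → ⌈·⌉ = 538
j=5: r + 4k = 701.275428… → ⌈·⌉ = 702
j=6: r + 5k = 864.918285… → ⌈·⌉ = 865
j=7: r + 6k = 1028.561142… → ⌈·⌉ = 1029
j=8: r + 7k = 1192.204 → ⌈·⌉ = 1193
j=9: r + 8k = 1355.846857… → ⌈·⌉ = 1356
j=10: r + 9k = 1519.489714… → ⌈·⌉ = 1520
j=11: r + 10k = 1683.132571… → ⌈·⌉ = 1684
j=12: r + 11k = 1846.775428… → ⌈·⌉ = 1847
j=13: r + 12k = 2010.418285… → ⌈·⌉ = 2011
j=14: r + 13k = 2174.061142… → ⌈·⌉ = 2175

47, 211, 374, 538, 702, 865, 1029, 1193, 1356, 1520, 1684, 1847, 2011, 2175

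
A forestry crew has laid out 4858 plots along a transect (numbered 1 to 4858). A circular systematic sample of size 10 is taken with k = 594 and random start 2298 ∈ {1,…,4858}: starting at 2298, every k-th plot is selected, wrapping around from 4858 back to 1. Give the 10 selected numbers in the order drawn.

Selection 1: 2298
Selection 2: 2298 + 594 = 2892
Selection 3: 2892 + 594 = 3486
Selection 4: 3486 + 594 = 4080
Selection 5: 4080 + 594 = 4674
Selection 6: 4674 + 594 = 5268 → 5268 − 4858 = 410
Selection 7: 410 + 594 = 1004
Selection 8: 1004 + 594 = 1598
Selection 9: 1598 + 594 = 2192
Selection 10: 2192 + 594 = 2786

2298, 2892, 3486, 4080, 4674, 410, 1004, 1598, 2192, 2786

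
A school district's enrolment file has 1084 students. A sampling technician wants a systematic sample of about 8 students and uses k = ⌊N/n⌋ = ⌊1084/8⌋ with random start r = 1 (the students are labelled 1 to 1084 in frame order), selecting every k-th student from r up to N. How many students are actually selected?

9

k = ⌊1084/8⌋ = 135
Achieved size = ⌊(1084 − 1)/135⌋ + 1 = ⌊1083/135⌋ + 1 = 8 + 1 = 9
(last selection: 1 + 8×135 = 1081 ≤ 1084; next would be 1216 > 1084)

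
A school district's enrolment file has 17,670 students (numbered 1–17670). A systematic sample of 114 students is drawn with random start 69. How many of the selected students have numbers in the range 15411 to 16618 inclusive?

8

k = 17670/114 = 155
First selection ≥ 15411: 69 + ⌈(15411−69)/155⌉·155 = 69 + 99×155 = 15414
Last selection ≤ 16618: 69 + ⌊(16618−69)/155⌋·155 = 69 + 106×155 = 16499
Count = 106 − 99 + 1 = 8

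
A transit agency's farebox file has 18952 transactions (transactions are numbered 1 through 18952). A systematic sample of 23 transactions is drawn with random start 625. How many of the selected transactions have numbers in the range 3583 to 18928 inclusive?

k = 18952/23 = 824
First selection ≥ 3583: 625 + ⌈(3583−625)/824⌉·824 = 625 + 4×824 = 3921
Last selection ≤ 18928: 625 + ⌊(18928−625)/824⌋·824 = 625 + 22×824 = 18753
Count = 22 − 4 + 1 = 19

19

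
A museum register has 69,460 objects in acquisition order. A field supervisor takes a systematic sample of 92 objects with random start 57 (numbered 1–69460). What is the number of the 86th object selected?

64232

k = 69460/92 = 755
86th selection = r + (86−1)·k = 57 + 85×755 = 57 + 64175 = 64232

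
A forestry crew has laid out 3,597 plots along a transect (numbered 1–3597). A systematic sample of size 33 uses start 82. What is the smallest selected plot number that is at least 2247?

2262

k = 3597/33 = 109
Steps past start: ⌈(2247 − 82)/109⌉ = ⌈2165/109⌉ = 20
Selected plot: 82 + 20×109 = 2262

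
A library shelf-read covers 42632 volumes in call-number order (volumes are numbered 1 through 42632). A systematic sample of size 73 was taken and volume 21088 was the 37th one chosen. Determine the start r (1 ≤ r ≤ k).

k = 42632/73 = 584
r = 21088 − (37−1)×584 = 21088 − 21024 = 64

64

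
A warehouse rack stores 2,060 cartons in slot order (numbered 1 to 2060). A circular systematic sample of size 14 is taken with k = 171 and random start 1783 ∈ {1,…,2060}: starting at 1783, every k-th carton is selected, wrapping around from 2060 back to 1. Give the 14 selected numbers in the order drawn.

Selection 1: 1783
Selection 2: 1783 + 171 = 1954
Selection 3: 1954 + 171 = 2125 → 2125 − 2060 = 65
Selection 4: 65 + 171 = 236
Selection 5: 236 + 171 = 407
Selection 6: 407 + 171 = 578
Selection 7: 578 + 171 = 749
Selection 8: 749 + 171 = 920
Selection 9: 920 + 171 = 1091
Selection 10: 1091 + 171 = 1262
Selection 11: 1262 + 171 = 1433
Selection 12: 1433 + 171 = 1604
Selection 13: 1604 + 171 = 1775
Selection 14: 1775 + 171 = 1946

1783, 1954, 65, 236, 407, 578, 749, 920, 1091, 1262, 1433, 1604, 1775, 1946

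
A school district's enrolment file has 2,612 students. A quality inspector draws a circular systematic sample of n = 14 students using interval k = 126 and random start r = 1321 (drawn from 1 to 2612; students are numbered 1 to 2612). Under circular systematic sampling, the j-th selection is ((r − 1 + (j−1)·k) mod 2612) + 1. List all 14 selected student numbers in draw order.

1321, 1447, 1573, 1699, 1825, 1951, 2077, 2203, 2329, 2455, 2581, 95, 221, 347

Selection 1: 1321
Selection 2: 1321 + 126 = 1447
Selection 3: 1447 + 126 = 1573
Selection 4: 1573 + 126 = 1699
Selection 5: 1699 + 126 = 1825
Selection 6: 1825 + 126 = 1951
Selection 7: 1951 + 126 = 2077
Selection 8: 2077 + 126 = 2203
Selection 9: 2203 + 126 = 2329
Selection 10: 2329 + 126 = 2455
Selection 11: 2455 + 126 = 2581
Selection 12: 2581 + 126 = 2707 → 2707 − 2612 = 95
Selection 13: 95 + 126 = 221
Selection 14: 221 + 126 = 347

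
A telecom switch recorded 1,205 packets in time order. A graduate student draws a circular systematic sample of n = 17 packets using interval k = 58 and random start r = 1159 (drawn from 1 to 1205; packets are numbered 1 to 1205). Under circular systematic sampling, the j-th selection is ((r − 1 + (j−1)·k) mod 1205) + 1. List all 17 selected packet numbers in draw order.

Selection 1: 1159
Selection 2: 1159 + 58 = 1217 → 1217 − 1205 = 12
Selection 3: 12 + 58 = 70
Selection 4: 70 + 58 = 128
Selection 5: 128 + 58 = 186
Selection 6: 186 + 58 = 244
Selection 7: 244 + 58 = 302
Selection 8: 302 + 58 = 360
Selection 9: 360 + 58 = 418
Selection 10: 418 + 58 = 476
Selection 11: 476 + 58 = 534
Selection 12: 534 + 58 = 592
Selection 13: 592 + 58 = 650
Selection 14: 650 + 58 = 708
Selection 15: 708 + 58 = 766
Selection 16: 766 + 58 = 824
Selection 17: 824 + 58 = 882

1159, 12, 70, 128, 186, 244, 302, 360, 418, 476, 534, 592, 650, 708, 766, 824, 882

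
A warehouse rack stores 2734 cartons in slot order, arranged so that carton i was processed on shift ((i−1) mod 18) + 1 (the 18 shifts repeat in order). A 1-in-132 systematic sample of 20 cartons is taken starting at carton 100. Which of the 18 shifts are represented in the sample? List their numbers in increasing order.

4, 10, 16

Consecutive selections differ by k = 132, so their shift numbers differ by 132 mod 18 = 6.
gcd(132, 18) = 6, so the sample visits 18/6 = 3 distinct residues mod 18.
Start 100 is shift 10; the shifts hit are 4, 10, 16.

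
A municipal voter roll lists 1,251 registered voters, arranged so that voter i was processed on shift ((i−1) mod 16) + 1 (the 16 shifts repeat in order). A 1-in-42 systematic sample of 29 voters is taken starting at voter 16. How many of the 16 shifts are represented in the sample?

Consecutive selections differ by k = 42, so their shift numbers differ by 42 mod 16 = 10.
gcd(42, 16) = 2, so the sample visits 16/2 = 8 distinct residues mod 16.
Start 16 is shift 16; the shifts hit are 2, 4, 6, 8, 10, 12, 14, 16.

8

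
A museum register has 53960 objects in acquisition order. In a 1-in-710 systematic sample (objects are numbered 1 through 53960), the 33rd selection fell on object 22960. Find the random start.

k = 710
r = 22960 − (33−1)×710 = 22960 − 22720 = 240

240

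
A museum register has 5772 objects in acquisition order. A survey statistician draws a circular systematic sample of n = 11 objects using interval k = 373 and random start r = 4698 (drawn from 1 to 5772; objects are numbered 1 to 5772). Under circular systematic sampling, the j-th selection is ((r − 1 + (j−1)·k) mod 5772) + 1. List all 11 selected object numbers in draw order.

4698, 5071, 5444, 45, 418, 791, 1164, 1537, 1910, 2283, 2656

Selection 1: 4698
Selection 2: 4698 + 373 = 5071
Selection 3: 5071 + 373 = 5444
Selection 4: 5444 + 373 = 5817 → 5817 − 5772 = 45
Selection 5: 45 + 373 = 418
Selection 6: 418 + 373 = 791
Selection 7: 791 + 373 = 1164
Selection 8: 1164 + 373 = 1537
Selection 9: 1537 + 373 = 1910
Selection 10: 1910 + 373 = 2283
Selection 11: 2283 + 373 = 2656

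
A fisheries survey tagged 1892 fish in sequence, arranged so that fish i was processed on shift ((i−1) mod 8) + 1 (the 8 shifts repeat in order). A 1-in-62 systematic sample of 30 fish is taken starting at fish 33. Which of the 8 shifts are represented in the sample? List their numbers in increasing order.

Consecutive selections differ by k = 62, so their shift numbers differ by 62 mod 8 = 6.
gcd(62, 8) = 2, so the sample visits 8/2 = 4 distinct residues mod 8.
Start 33 is shift 1; the shifts hit are 1, 3, 5, 7.

1, 3, 5, 7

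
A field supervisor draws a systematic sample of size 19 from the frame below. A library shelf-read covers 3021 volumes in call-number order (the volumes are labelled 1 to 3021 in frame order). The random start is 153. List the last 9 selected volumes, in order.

k = N/n = 3021/19 = 159
11th selection = 153 + 10×159 = 1743
12th: 1743 + 159 = 1902
13th: 1902 + 159 = 2061
14th: 2061 + 159 = 2220
15th: 2220 + 159 = 2379
16th: 2379 + 159 = 2538
17th: 2538 + 159 = 2697
18th: 2697 + 159 = 2856
19th: 2856 + 159 = 3015

1743, 1902, 2061, 2220, 2379, 2538, 2697, 2856, 3015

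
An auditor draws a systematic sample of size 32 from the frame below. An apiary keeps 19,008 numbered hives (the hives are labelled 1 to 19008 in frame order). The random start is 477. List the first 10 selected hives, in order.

k = N/n = 19008/32 = 594
hive 1: 477
hive 2: 477 + 594 = 1071
hive 3: 1071 + 594 = 1665
hive 4: 1665 + 594 = 2259
hive 5: 2259 + 594 = 2853
hive 6: 2853 + 594 = 3447
hive 7: 3447 + 594 = 4041
hive 8: 4041 + 594 = 4635
hive 9: 4635 + 594 = 5229
hive 10: 5229 + 594 = 5823

477, 1071, 1665, 2259, 2853, 3447, 4041, 4635, 5229, 5823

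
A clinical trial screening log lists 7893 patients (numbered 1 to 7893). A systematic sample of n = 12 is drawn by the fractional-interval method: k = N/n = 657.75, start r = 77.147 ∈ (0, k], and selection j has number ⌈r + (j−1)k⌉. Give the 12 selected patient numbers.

78, 735, 1393, 2051, 2709, 3366, 4024, 4682, 5340, 5997, 6655, 7313

j=1: r + 0k = 77.147 → ⌈·⌉ = 78
j=2: r + 1k = 734.897 → ⌈·⌉ = 735
j=3: r + 2k = 1392.647 → ⌈·⌉ = 1393
j=4: r + 3k = 2050.397 → ⌈·⌉ = 2051
j=5: r + 4k = 2708.147 → ⌈·⌉ = 2709
j=6: r + 5k = 3365.897 → ⌈·⌉ = 3366
j=7: r + 6k = 4023.647 → ⌈·⌉ = 4024
j=8: r + 7k = 4681.397 → ⌈·⌉ = 4682
j=9: r + 8k = 5339.147 → ⌈·⌉ = 5340
j=10: r + 9k = 5996.897 → ⌈·⌉ = 5997
j=11: r + 10k = 6654.647 → ⌈·⌉ = 6655
j=12: r + 11k = 7312.397 → ⌈·⌉ = 7313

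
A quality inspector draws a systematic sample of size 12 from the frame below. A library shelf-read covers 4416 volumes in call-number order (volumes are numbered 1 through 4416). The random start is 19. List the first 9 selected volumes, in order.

19, 387, 755, 1123, 1491, 1859, 2227, 2595, 2963

k = N/n = 4416/12 = 368
volume 1: 19
volume 2: 19 + 368 = 387
volume 3: 387 + 368 = 755
volume 4: 755 + 368 = 1123
volume 5: 1123 + 368 = 1491
volume 6: 1491 + 368 = 1859
volume 7: 1859 + 368 = 2227
volume 8: 2227 + 368 = 2595
volume 9: 2595 + 368 = 2963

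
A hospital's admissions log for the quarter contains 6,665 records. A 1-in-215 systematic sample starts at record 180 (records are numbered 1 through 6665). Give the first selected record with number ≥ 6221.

k = 215
Steps past start: ⌈(6221 − 180)/215⌉ = ⌈6041/215⌉ = 29
Selected record: 180 + 29×215 = 6415

6415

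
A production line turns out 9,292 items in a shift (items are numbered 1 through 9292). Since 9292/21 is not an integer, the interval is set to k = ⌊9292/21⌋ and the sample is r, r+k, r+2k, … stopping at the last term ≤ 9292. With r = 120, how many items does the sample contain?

k = ⌊9292/21⌋ = 442
Achieved size = ⌊(9292 − 120)/442⌋ + 1 = ⌊9172/442⌋ + 1 = 20 + 1 = 21
(last selection: 120 + 20×442 = 8960 ≤ 9292; next would be 9402 > 9292)

21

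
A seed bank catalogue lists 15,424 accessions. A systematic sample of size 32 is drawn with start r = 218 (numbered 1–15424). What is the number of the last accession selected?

k = 15424/32 = 482
32nd selection = r + (32−1)·k = 218 + 31×482 = 218 + 14942 = 15160

15160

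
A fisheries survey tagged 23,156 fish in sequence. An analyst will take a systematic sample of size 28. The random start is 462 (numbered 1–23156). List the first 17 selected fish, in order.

462, 1289, 2116, 2943, 3770, 4597, 5424, 6251, 7078, 7905, 8732, 9559, 10386, 11213, 12040, 12867, 13694

k = N/n = 23156/28 = 827
fish 1: 462
fish 2: 462 + 827 = 1289
fish 3: 1289 + 827 = 2116
fish 4: 2116 + 827 = 2943
fish 5: 2943 + 827 = 3770
fish 6: 3770 + 827 = 4597
fish 7: 4597 + 827 = 5424
fish 8: 5424 + 827 = 6251
fish 9: 6251 + 827 = 7078
fish 10: 7078 + 827 = 7905
fish 11: 7905 + 827 = 8732
fish 12: 8732 + 827 = 9559
fish 13: 9559 + 827 = 10386
fish 14: 10386 + 827 = 11213
fish 15: 11213 + 827 = 12040
fish 16: 12040 + 827 = 12867
fish 17: 12867 + 827 = 13694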